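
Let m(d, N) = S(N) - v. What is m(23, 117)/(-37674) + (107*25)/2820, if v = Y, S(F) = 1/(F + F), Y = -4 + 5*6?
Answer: 28094279/29595618 ≈ 0.94927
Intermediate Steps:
Y = 26 (Y = -4 + 30 = 26)
S(F) = 1/(2*F)
v = 26
m(d, N) = -26 + 1/(2*N) (m(d, N) = 1/(2*N) - 1*26 = 1/(2*N) - 26 = -26 + 1/(2*N))
m(23, 117)/(-37674) + (107*25)/2820 = (-26 + (½)/117)/(-37674) + (107*25)/2820 = (-26 + (½)*(1/117))*(-1/37674) + 2675*(1/2820) = (-26 + 1/234)*(-1/37674) + 535/564 = -6083/234*(-1/37674) + 535/564 = 869/1259388 + 535/564 = 28094279/29595618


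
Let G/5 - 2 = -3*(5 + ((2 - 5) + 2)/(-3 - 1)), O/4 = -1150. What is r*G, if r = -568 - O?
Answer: -277200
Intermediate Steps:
O = -4600 (O = 4*(-1150) = -4600)
r = 4032 (r = -568 - 1*(-4600) = -568 + 4600 = 4032)
G = -275/4 (G = 10 + 5*(-3*(5 + ((2 - 5) + 2)/(-3 - 1))) = 10 + 5*(-3*(5 + (-3 + 2)/(-4))) = 10 + 5*(-3*(5 - 1*(-¼))) = 10 + 5*(-3*(5 + ¼)) = 10 + 5*(-3*21/4) = 10 + 5*(-63/4) = 10 - 315/4 = -275/4 ≈ -68.750)
r*G = 4032*(-275/4) = -277200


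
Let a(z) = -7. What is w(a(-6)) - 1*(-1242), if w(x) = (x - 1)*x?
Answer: 1298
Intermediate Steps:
w(x) = x*(-1 + x) (w(x) = (-1 + x)*x = x*(-1 + x))
w(a(-6)) - 1*(-1242) = -7*(-1 - 7) - 1*(-1242) = -7*(-8) + 1242 = 56 + 1242 = 1298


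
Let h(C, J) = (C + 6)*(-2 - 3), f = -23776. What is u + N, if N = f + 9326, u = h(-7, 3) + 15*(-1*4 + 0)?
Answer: -14505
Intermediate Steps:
h(C, J) = -30 - 5*C (h(C, J) = (6 + C)*(-5) = -30 - 5*C)
u = -55 (u = (-30 - 5*(-7)) + 15*(-1*4 + 0) = (-30 + 35) + 15*(-4 + 0) = 5 + 15*(-4) = 5 - 60 = -55)
N = -14450 (N = -23776 + 9326 = -14450)
u + N = -55 - 14450 = -14505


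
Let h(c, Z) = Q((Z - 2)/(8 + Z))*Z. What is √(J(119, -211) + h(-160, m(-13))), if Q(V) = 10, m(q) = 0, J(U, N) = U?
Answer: √119 ≈ 10.909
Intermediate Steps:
h(c, Z) = 10*Z
√(J(119, -211) + h(-160, m(-13))) = √(119 + 10*0) = √(119 + 0) = √119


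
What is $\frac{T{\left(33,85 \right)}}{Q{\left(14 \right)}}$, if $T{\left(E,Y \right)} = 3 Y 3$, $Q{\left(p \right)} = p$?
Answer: $\frac{765}{14} \approx 54.643$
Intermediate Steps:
$T{\left(E,Y \right)} = 9 Y$
$\frac{T{\left(33,85 \right)}}{Q{\left(14 \right)}} = \frac{9 \cdot 85}{14} = 765 \cdot \frac{1}{14} = \frac{765}{14}$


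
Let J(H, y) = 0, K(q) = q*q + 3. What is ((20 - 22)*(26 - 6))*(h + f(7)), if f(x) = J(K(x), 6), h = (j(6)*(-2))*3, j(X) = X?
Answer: 1440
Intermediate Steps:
K(q) = 3 + q**2 (K(q) = q**2 + 3 = 3 + q**2)
h = -36 (h = (6*(-2))*3 = -12*3 = -36)
f(x) = 0
((20 - 22)*(26 - 6))*(h + f(7)) = ((20 - 22)*(26 - 6))*(-36 + 0) = -2*20*(-36) = -40*(-36) = 1440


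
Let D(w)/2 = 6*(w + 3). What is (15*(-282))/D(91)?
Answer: -15/4 ≈ -3.7500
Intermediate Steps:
D(w) = 36 + 12*w (D(w) = 2*(6*(w + 3)) = 2*(6*(3 + w)) = 2*(18 + 6*w) = 36 + 12*w)
(15*(-282))/D(91) = (15*(-282))/(36 + 12*91) = -4230/(36 + 1092) = -4230/1128 = -4230*1/1128 = -15/4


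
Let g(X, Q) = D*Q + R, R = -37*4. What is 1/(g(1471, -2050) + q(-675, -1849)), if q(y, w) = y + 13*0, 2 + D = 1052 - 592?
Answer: -1/939723 ≈ -1.0641e-6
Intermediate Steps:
D = 458 (D = -2 + (1052 - 592) = -2 + 460 = 458)
R = -148
g(X, Q) = -148 + 458*Q (g(X, Q) = 458*Q - 148 = -148 + 458*Q)
q(y, w) = y (q(y, w) = y + 0 = y)
1/(g(1471, -2050) + q(-675, -1849)) = 1/((-148 + 458*(-2050)) - 675) = 1/((-148 - 938900) - 675) = 1/(-939048 - 675) = 1/(-939723) = -1/939723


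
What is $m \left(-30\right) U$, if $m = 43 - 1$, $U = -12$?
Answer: $15120$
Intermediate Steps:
$m = 42$ ($m = 43 - 1 = 42$)
$m \left(-30\right) U = 42 \left(-30\right) \left(-12\right) = \left(-1260\right) \left(-12\right) = 15120$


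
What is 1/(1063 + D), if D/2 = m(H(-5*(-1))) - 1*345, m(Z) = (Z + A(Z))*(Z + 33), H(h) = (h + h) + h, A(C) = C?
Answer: 1/3253 ≈ 0.00030741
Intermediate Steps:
H(h) = 3*h (H(h) = 2*h + h = 3*h)
m(Z) = 2*Z*(33 + Z) (m(Z) = (Z + Z)*(Z + 33) = (2*Z)*(33 + Z) = 2*Z*(33 + Z))
D = 2190 (D = 2*(2*(3*(-5*(-1)))*(33 + 3*(-5*(-1))) - 1*345) = 2*(2*(3*5)*(33 + 3*5) - 345) = 2*(2*15*(33 + 15) - 345) = 2*(2*15*48 - 345) = 2*(1440 - 345) = 2*1095 = 2190)
1/(1063 + D) = 1/(1063 + 2190) = 1/3253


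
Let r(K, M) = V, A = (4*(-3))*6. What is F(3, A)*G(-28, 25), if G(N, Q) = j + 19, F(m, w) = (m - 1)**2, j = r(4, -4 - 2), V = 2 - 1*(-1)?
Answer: 88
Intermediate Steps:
A = -72 (A = -12*6 = -72)
V = 3 (V = 2 + 1 = 3)
r(K, M) = 3
j = 3
F(m, w) = (-1 + m)**2
G(N, Q) = 22 (G(N, Q) = 3 + 19 = 22)
F(3, A)*G(-28, 25) = (-1 + 3)**2*22 = 2**2*22 = 4*22 = 88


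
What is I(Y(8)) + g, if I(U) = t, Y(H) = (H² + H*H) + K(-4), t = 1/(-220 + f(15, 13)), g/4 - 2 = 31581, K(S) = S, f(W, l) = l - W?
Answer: 28045703/222 ≈ 1.2633e+5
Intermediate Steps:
g = 126332 (g = 8 + 4*31581 = 8 + 126324 = 126332)
t = -1/222 (t = 1/(-220 + (13 - 1*15)) = 1/(-220 + (13 - 15)) = 1/(-220 - 2) = 1/(-222) = -1/222 ≈ -0.0045045)
Y(H) = -4 + 2*H² (Y(H) = (H² + H*H) - 4 = (H² + H²) - 4 = 2*H² - 4 = -4 + 2*H²)
I(U) = -1/222
I(Y(8)) + g = -1/222 + 126332 = 28045703/222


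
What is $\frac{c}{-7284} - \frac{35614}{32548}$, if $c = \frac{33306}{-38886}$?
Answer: $- \frac{420267733727}{384128273748} \approx -1.0941$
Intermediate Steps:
$c = - \frac{5551}{6481}$ ($c = 33306 \left(- \frac{1}{38886}\right) = - \frac{5551}{6481} \approx -0.8565$)
$\frac{c}{-7284} - \frac{35614}{32548} = - \frac{5551}{6481 \left(-7284\right)} - \frac{35614}{32548} = \left(- \frac{5551}{6481}\right) \left(- \frac{1}{7284}\right) - \frac{17807}{16274} = \frac{5551}{47207604} - \frac{17807}{16274} = - \frac{420267733727}{384128273748}$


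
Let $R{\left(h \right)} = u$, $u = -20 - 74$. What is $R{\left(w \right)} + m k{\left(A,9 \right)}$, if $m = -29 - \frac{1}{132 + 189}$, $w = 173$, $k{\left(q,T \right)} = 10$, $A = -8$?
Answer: $- \frac{123274}{321} \approx -384.03$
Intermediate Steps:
$u = -94$
$R{\left(h \right)} = -94$
$m = - \frac{9310}{321}$ ($m = -29 - \frac{1}{321} = - \frac{9310}{321} \approx -29.003$)
$R{\left(w \right)} + m k{\left(A,9 \right)} = -94 - \frac{93100}{321} = - \frac{123274}{321}$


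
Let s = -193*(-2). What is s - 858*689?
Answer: -590776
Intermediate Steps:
s = 386
s - 858*689 = 386 - 858*689 = 386 - 591162 = -590776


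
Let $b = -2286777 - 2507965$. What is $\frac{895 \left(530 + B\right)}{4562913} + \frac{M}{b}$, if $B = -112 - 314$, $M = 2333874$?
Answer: $- \frac{5101484714801}{10938995301723} \approx -0.46636$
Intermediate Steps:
$b = -4794742$ ($b = -2286777 - 2507965 = -4794742$)
$B = -426$
$\frac{895 \left(530 + B\right)}{4562913} + \frac{M}{b} = \frac{895 \left(530 - 426\right)}{4562913} + \frac{2333874}{-4794742} = 895 \cdot 104 \cdot \frac{1}{4562913} + 2333874 \left(- \frac{1}{4794742}\right) = 93080 \cdot \frac{1}{4562913} - \frac{1166937}{2397371} = \frac{93080}{4562913} - \frac{1166937}{2397371} = - \frac{5101484714801}{10938995301723}$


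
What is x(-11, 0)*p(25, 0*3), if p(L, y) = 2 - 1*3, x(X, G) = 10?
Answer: -10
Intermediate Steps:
p(L, y) = -1 (p(L, y) = 2 - 3 = -1)
x(-11, 0)*p(25, 0*3) = 10*(-1) = -10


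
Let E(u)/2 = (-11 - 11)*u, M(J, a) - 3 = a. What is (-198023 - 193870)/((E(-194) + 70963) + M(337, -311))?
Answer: -130631/26397 ≈ -4.9487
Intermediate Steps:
M(J, a) = 3 + a
E(u) = -44*u (E(u) = 2*((-11 - 11)*u) = 2*(-22*u) = -44*u)
(-198023 - 193870)/((E(-194) + 70963) + M(337, -311)) = (-198023 - 193870)/((-44*(-194) + 70963) + (3 - 311)) = -391893/((8536 + 70963) - 308) = -391893/(79499 - 308) = -391893/79191 = -391893*1/79191 = -130631/26397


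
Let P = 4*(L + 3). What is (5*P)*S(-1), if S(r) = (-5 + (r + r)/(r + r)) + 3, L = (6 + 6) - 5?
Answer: -200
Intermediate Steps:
L = 7 (L = 12 - 5 = 7)
P = 40 (P = 4*(7 + 3) = 4*10 = 40)
S(r) = -1 (S(r) = (-5 + (2*r)/((2*r))) + 3 = (-5 + (2*r)*(1/(2*r))) + 3 = (-5 + 1) + 3 = -4 + 3 = -1)
(5*P)*S(-1) = (5*40)*(-1) = 200*(-1) = -200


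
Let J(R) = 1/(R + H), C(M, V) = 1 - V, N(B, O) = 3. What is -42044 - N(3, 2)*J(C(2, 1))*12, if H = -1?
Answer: -42008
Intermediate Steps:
J(R) = 1/(-1 + R) (J(R) = 1/(R - 1) = 1/(-1 + R))
-42044 - N(3, 2)*J(C(2, 1))*12 = -42044 - 3/(-1 + (1 - 1*1))*12 = -42044 - 3/(-1 + (1 - 1))*12 = -42044 - 3/(-1 + 0)*12 = -42044 - 3/(-1)*12 = -42044 - 3*(-1)*12 = -42044 - (-3)*12 = -42044 - 1*(-36) = -42044 + 36 = -42008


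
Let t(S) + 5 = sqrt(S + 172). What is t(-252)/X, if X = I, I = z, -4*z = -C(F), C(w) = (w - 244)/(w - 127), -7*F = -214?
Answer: -750/83 + 600*I*sqrt(5)/83 ≈ -9.0361 + 16.164*I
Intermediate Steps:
F = 214/7 (F = -1/7*(-214) = 214/7 ≈ 30.571)
t(S) = -5 + sqrt(172 + S) (t(S) = -5 + sqrt(S + 172) = -5 + sqrt(172 + S))
C(w) = (-244 + w)/(-127 + w)
z = 83/150 (z = -(-1)*(-244 + 214/7)/(-127 + 214/7)/4 = -(-1)*-1494/7/(-675/7)/4 = -(-1)*(-7/675*(-1494/7))/4 = -(-1)*166/(4*75) = -1/4*(-166/75) = 83/150 ≈ 0.55333)
I = 83/150 ≈ 0.55333
X = 83/150 ≈ 0.55333
t(-252)/X = (-5 + sqrt(172 - 252))/(83/150) = (-5 + sqrt(-80))*(150/83) = (-5 + 4*I*sqrt(5))*(150/83) = -750/83 + 600*I*sqrt(5)/83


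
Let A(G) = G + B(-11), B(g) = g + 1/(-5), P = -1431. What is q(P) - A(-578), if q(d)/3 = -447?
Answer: -3759/5 ≈ -751.80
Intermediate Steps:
q(d) = -1341 (q(d) = 3*(-447) = -1341)
B(g) = -1/5 + g (B(g) = g - 1/5 = -1/5 + g)
A(G) = -56/5 + G (A(G) = G + (-1/5 - 11) = G - 56/5 = -56/5 + G)
q(P) - A(-578) = -1341 - (-56/5 - 578) = -1341 - 1*(-2946/5) = -1341 + 2946/5 = -3759/5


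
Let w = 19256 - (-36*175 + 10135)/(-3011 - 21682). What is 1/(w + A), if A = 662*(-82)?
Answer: -24693/864942569 ≈ -2.8549e-5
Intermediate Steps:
w = 475492243/24693 (w = 19256 - (-6300 + 10135)/(-24693) = 19256 - 3835*(-1)/24693 = 19256 - 1*(-3835/24693) = 19256 + 3835/24693 = 475492243/24693 ≈ 19256.)
A = -54284
1/(w + A) = 1/(475492243/24693 - 54284) = 1/(-864942569/24693) = -24693/864942569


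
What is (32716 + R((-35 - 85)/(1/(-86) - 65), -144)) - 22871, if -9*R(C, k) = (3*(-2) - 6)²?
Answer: 9829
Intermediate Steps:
R(C, k) = -16 (R(C, k) = -(3*(-2) - 6)²/9 = -(-6 - 6)²/9 = -⅑*(-12)² = -⅑*144 = -16)
(32716 + R((-35 - 85)/(1/(-86) - 65), -144)) - 22871 = (32716 - 16) - 22871 = 32700 - 22871 = 9829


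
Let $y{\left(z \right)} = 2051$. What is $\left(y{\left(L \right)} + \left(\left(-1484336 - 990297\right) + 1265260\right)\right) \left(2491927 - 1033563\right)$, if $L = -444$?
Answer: $-1760714941208$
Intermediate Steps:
$\left(y{\left(L \right)} + \left(\left(-1484336 - 990297\right) + 1265260\right)\right) \left(2491927 - 1033563\right) = \left(2051 + \left(\left(-1484336 - 990297\right) + 1265260\right)\right) \left(2491927 - 1033563\right) = \left(2051 + \left(-2474633 + 1265260\right)\right) 1458364 = \left(2051 - 1209373\right) 1458364 = \left(-1207322\right) 1458364 = -1760714941208$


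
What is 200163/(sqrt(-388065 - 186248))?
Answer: -200163*I*sqrt(574313)/574313 ≈ -264.13*I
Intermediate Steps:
200163/(sqrt(-388065 - 186248)) = 200163/(sqrt(-574313)) = 200163/((I*sqrt(574313))) = 200163*(-I*sqrt(574313)/574313) = -200163*I*sqrt(574313)/574313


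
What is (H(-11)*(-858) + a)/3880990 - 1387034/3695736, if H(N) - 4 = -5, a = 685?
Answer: -122212785523/325979874060 ≈ -0.37491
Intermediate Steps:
H(N) = -1 (H(N) = 4 - 5 = -1)
(H(-11)*(-858) + a)/3880990 - 1387034/3695736 = (-1*(-858) + 685)/3880990 - 1387034/3695736 = (858 + 685)*(1/3880990) - 1387034*1/3695736 = 1543*(1/3880990) - 63047/167988 = 1543/3880990 - 63047/167988 = -122212785523/325979874060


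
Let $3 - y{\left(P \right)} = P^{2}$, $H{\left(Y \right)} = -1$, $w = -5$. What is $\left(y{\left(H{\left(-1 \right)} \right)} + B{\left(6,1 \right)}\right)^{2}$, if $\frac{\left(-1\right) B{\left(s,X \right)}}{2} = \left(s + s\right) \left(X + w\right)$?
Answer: $9604$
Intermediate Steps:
$B{\left(s,X \right)} = - 4 s \left(-5 + X\right)$ ($B{\left(s,X \right)} = - 2 \left(s + s\right) \left(X - 5\right) = - 2 \cdot 2 s \left(-5 + X\right) = - 4 s \left(-5 + X\right)$)
$y{\left(P \right)} = 3 - P^{2}$
$\left(y{\left(H{\left(-1 \right)} \right)} + B{\left(6,1 \right)}\right)^{2} = \left(\left(3 - \left(-1\right)^{2}\right) + 4 \cdot 6 \left(5 - 1\right)\right)^{2} = \left(\left(3 - 1\right) + 4 \cdot 6 \left(5 - 1\right)\right)^{2} = \left(\left(3 - 1\right) + 4 \cdot 6 \cdot 4\right)^{2} = \left(2 + 96\right)^{2} = 98^{2} = 9604$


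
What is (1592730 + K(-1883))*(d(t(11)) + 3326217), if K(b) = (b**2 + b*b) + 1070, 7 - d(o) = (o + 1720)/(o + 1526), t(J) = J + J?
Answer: 11179980203151445/387 ≈ 2.8889e+13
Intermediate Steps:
t(J) = 2*J
d(o) = 7 - (1720 + o)/(1526 + o) (d(o) = 7 - (o + 1720)/(o + 1526) = 7 - (1720 + o)/(1526 + o))
K(b) = 1070 + 2*b**2 (K(b) = (b**2 + b**2) + 1070 = 2*b**2 + 1070 = 1070 + 2*b**2)
(1592730 + K(-1883))*(d(t(11)) + 3326217) = (1592730 + (1070 + 2*(-1883)**2))*(2*(4481 + 3*(2*11))/(1526 + 2*11) + 3326217) = (1592730 + (1070 + 2*3545689))*(2*(4481 + 3*22)/(1526 + 22) + 3326217) = (1592730 + (1070 + 7091378))*(2*(4481 + 66)/1548 + 3326217) = (1592730 + 7092448)*(2*(1/1548)*4547 + 3326217) = 8685178*(4547/774 + 3326217) = 8685178*(2574496505/774) = 11179980203151445/387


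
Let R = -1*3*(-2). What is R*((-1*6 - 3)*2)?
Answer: -108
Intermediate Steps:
R = 6 (R = -3*(-2) = 6)
R*((-1*6 - 3)*2) = 6*((-1*6 - 3)*2) = 6*((-6 - 3)*2) = 6*(-9*2) = 6*(-18) = -108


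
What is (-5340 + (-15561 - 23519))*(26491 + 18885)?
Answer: -2015601920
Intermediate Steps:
(-5340 + (-15561 - 23519))*(26491 + 18885) = (-5340 - 39080)*45376 = -44420*45376 = -2015601920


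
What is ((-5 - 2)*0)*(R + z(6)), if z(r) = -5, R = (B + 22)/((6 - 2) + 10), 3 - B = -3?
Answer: 0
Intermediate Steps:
B = 6 (B = 3 - 1*(-3) = 3 + 3 = 6)
R = 2 (R = (6 + 22)/((6 - 2) + 10) = 28/(4 + 10) = 28/14 = 28*(1/14) = 2)
((-5 - 2)*0)*(R + z(6)) = ((-5 - 2)*0)*(2 - 5) = -7*0*(-3) = 0*(-3) = 0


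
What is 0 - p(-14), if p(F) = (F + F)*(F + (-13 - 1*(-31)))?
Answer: 112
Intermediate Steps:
p(F) = 2*F*(18 + F) (p(F) = (2*F)*(F + (-13 + 31)) = (2*F)*(F + 18) = (2*F)*(18 + F) = 2*F*(18 + F))
0 - p(-14) = 0 - 2*(-14)*(18 - 14) = 0 - 2*(-14)*4 = 0 - 1*(-112) = 0 + 112 = 112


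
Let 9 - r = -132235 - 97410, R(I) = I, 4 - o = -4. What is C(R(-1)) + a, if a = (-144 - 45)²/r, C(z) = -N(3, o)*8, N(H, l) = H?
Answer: -5475975/229654 ≈ -23.844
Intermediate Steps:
o = 8 (o = 4 - 1*(-4) = 4 + 4 = 8)
C(z) = -24 (C(z) = -1*3*8 = -3*8 = -24)
r = 229654 (r = 9 - (-132235 - 97410) = 9 - 1*(-229645) = 9 + 229645 = 229654)
a = 35721/229654 (a = (-144 - 45)²/229654 = (-189)²*(1/229654) = 35721*(1/229654) = 35721/229654 ≈ 0.15554)
C(R(-1)) + a = -24 + 35721/229654 = -5475975/229654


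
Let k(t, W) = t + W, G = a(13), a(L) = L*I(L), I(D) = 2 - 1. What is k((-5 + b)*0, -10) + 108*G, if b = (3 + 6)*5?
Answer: 1394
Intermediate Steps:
I(D) = 1
a(L) = L (a(L) = L*1 = L)
G = 13
b = 45 (b = 9*5 = 45)
k(t, W) = W + t
k((-5 + b)*0, -10) + 108*G = (-10 + (-5 + 45)*0) + 108*13 = (-10 + 40*0) + 1404 = (-10 + 0) + 1404 = -10 + 1404 = 1394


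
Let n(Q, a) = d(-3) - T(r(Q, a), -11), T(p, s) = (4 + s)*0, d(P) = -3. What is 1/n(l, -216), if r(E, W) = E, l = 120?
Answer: -⅓ ≈ -0.33333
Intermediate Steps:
T(p, s) = 0
n(Q, a) = -3 (n(Q, a) = -3 - 1*0 = -3 + 0 = -3)
1/n(l, -216) = 1/(-3) = -⅓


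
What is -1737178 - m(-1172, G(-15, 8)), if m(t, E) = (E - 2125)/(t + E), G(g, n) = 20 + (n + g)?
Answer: -2013391414/1159 ≈ -1.7372e+6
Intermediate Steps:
G(g, n) = 20 + g + n (G(g, n) = 20 + (g + n) = 20 + g + n)
m(t, E) = (-2125 + E)/(E + t)
-1737178 - m(-1172, G(-15, 8)) = -1737178 - (-2125 + (20 - 15 + 8))/((20 - 15 + 8) - 1172) = -1737178 - (-2125 + 13)/(13 - 1172) = -1737178 - (-2112)/(-1159) = -1737178 - (-1)*(-2112)/1159 = -1737178 - 1*2112/1159 = -1737178 - 2112/1159 = -2013391414/1159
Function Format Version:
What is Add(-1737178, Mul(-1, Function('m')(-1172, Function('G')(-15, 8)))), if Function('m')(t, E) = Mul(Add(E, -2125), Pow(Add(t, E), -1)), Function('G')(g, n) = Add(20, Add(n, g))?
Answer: Rational(-2013391414, 1159) ≈ -1.7372e+6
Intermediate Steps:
Function('G')(g, n) = Add(20, g, n) (Function('G')(g, n) = Add(20, Add(g, n)) = Add(20, g, n))
Function('m')(t, E) = Mul(Pow(Add(E, t), -1), Add(-2125, E)) (Function('m')(t, E) = Mul(Add(-2125, E), Pow(Add(E, t), -1)) = Mul(Pow(Add(E, t), -1), Add(-2125, E)))
Add(-1737178, Mul(-1, Function('m')(-1172, Function('G')(-15, 8)))) = Add(-1737178, Mul(-1, Mul(Pow(Add(Add(20, -15, 8), -1172), -1), Add(-2125, Add(20, -15, 8))))) = Add(-1737178, Mul(-1, Mul(Pow(Add(13, -1172), -1), Add(-2125, 13)))) = Add(-1737178, Mul(-1, Mul(Pow(-1159, -1), -2112))) = Add(-1737178, Mul(-1, Mul(Rational(-1, 1159), -2112))) = Add(-1737178, Mul(-1, Rational(2112, 1159))) = Add(-1737178, Rational(-2112, 1159)) = Rational(-2013391414, 1159)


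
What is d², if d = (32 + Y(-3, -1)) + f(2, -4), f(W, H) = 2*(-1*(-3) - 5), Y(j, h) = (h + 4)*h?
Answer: 625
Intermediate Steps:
Y(j, h) = h*(4 + h) (Y(j, h) = (4 + h)*h = h*(4 + h))
f(W, H) = -4 (f(W, H) = 2*(3 - 5) = 2*(-2) = -4)
d = 25 (d = (32 - (4 - 1)) - 4 = (32 - 1*3) - 4 = (32 - 3) - 4 = 29 - 4 = 25)
d² = 25² = 625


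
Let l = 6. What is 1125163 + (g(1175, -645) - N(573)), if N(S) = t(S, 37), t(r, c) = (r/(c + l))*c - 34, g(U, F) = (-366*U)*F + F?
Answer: 11975771285/43 ≈ 2.7851e+8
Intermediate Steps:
g(U, F) = F - 366*F*U (g(U, F) = -366*F*U + F = F - 366*F*U)
t(r, c) = -34 + c*r/(6 + c) (t(r, c) = (r/(c + 6))*c - 34 = (r/(6 + c))*c - 34 = c*r/(6 + c) - 34 = -34 + c*r/(6 + c))
N(S) = -34 + 37*S/43 (N(S) = (-204 - 34*37 + 37*S)/(6 + 37) = (-204 - 1258 + 37*S)/43 = (-1462 + 37*S)/43 = -34 + 37*S/43)
1125163 + (g(1175, -645) - N(573)) = 1125163 + (-645*(1 - 366*1175) - (-34 + (37/43)*573)) = 1125163 + (-645*(1 - 430050) - (-34 + 21201/43)) = 1125163 + (-645*(-430049) - 1*19739/43) = 1125163 + (277381605 - 19739/43) = 1125163 + 11927389276/43 = 11975771285/43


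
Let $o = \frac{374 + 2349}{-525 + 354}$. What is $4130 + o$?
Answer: $\frac{703507}{171} \approx 4114.1$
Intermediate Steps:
$o = - \frac{2723}{171}$ ($o = \frac{2723}{-171} = 2723 \left(- \frac{1}{171}\right) = - \frac{2723}{171} \approx -15.924$)
$4130 + o = 4130 - \frac{2723}{171} = \frac{703507}{171}$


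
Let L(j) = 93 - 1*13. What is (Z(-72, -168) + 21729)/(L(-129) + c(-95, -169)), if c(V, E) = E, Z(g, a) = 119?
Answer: -21848/89 ≈ -245.48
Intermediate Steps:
L(j) = 80 (L(j) = 93 - 13 = 80)
(Z(-72, -168) + 21729)/(L(-129) + c(-95, -169)) = (119 + 21729)/(80 - 169) = 21848/(-89) = 21848*(-1/89) = -21848/89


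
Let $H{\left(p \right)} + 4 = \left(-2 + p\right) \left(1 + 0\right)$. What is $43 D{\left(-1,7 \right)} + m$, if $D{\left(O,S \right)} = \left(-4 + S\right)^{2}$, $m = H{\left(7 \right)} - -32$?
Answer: $420$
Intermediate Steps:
$H{\left(p \right)} = -6 + p$ ($H{\left(p \right)} = -4 + \left(-2 + p\right) \left(1 + 0\right) = -4 + \left(-2 + p\right) 1 = -4 + \left(-2 + p\right) = -6 + p$)
$m = 33$ ($m = \left(-6 + 7\right) - -32 = 1 + 32 = 33$)
$43 D{\left(-1,7 \right)} + m = 43 \left(-4 + 7\right)^{2} + 33 = 43 \cdot 3^{2} + 33 = 43 \cdot 9 + 33 = 387 + 33 = 420$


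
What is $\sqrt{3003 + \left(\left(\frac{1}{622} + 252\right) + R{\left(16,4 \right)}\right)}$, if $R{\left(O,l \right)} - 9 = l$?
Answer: $\frac{29 \sqrt{1503374}}{622} \approx 57.166$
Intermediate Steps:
$R{\left(O,l \right)} = 9 + l$
$\sqrt{3003 + \left(\left(\frac{1}{622} + 252\right) + R{\left(16,4 \right)}\right)} = \sqrt{3003 + \left(\left(\frac{1}{622} + 252\right) + \left(9 + 4\right)\right)} = \sqrt{3003 + \left(\left(\frac{1}{622} + 252\right) + 13\right)} = \sqrt{3003 + \left(\frac{156745}{622} + 13\right)} = \sqrt{3003 + \frac{164831}{622}} = \sqrt{\frac{2032697}{622}} = \frac{29 \sqrt{1503374}}{622}$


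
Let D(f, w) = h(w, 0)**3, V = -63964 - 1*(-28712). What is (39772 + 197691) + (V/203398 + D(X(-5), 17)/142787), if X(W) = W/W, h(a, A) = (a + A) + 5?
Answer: 3448268867545609/14521295113 ≈ 2.3746e+5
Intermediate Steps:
h(a, A) = 5 + A + a (h(a, A) = (A + a) + 5 = 5 + A + a)
X(W) = 1
V = -35252 (V = -63964 + 28712 = -35252)
D(f, w) = (5 + w)**3 (D(f, w) = (5 + 0 + w)**3 = (5 + w)**3)
(39772 + 197691) + (V/203398 + D(X(-5), 17)/142787) = (39772 + 197691) + (-35252/203398 + (5 + 17)**3/142787) = 237463 + (-35252*1/203398 + 22**3*(1/142787)) = 237463 + (-17626/101699 + 10648*(1/142787)) = 237463 + (-17626/101699 + 10648/142787) = 237463 - 1433872710/14521295113 = 3448268867545609/14521295113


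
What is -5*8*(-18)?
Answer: 720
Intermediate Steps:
-5*8*(-18) = -40*(-18) = 720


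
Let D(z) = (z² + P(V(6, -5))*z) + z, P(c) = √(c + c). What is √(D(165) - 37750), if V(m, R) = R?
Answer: √(-10360 + 165*I*√10) ≈ 2.5623 + 101.82*I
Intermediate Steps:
P(c) = √2*√c (P(c) = √(2*c) = √2*√c)
D(z) = z + z² + I*z*√10 (D(z) = (z² + (√2*√(-5))*z) + z = (z² + (√2*(I*√5))*z) + z = (z² + (I*√10)*z) + z = (z² + I*z*√10) + z = z + z² + I*z*√10)
√(D(165) - 37750) = √(165*(1 + 165 + I*√10) - 37750) = √(165*(166 + I*√10) - 37750) = √((27390 + 165*I*√10) - 37750) = √(-10360 + 165*I*√10)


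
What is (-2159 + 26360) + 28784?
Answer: 52985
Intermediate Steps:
(-2159 + 26360) + 28784 = 24201 + 28784 = 52985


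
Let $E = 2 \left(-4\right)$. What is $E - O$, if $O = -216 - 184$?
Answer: $392$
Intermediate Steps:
$E = -8$
$O = -400$
$E - O = -8 - -400 = -8 + 400 = 392$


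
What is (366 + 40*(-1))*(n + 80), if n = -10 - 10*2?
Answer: 16300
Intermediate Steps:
n = -30 (n = -10 - 20 = -30)
(366 + 40*(-1))*(n + 80) = (366 + 40*(-1))*(-30 + 80) = (366 - 40)*50 = 326*50 = 16300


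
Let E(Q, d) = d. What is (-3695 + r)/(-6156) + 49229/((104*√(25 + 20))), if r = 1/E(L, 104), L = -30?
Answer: 128093/213408 + 49229*√5/1560 ≈ 71.164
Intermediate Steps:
r = 1/104 ≈ 0.0096154
(-3695 + r)/(-6156) + 49229/((104*√(25 + 20))) = (-3695 + 1/104)/(-6156) + 49229/((104*√(25 + 20))) = -384279/104*(-1/6156) + 49229/((104*√45)) = 128093/213408 + 49229/((104*(3*√5))) = 128093/213408 + 49229/((312*√5)) = 128093/213408 + 49229*(√5/1560) = 128093/213408 + 49229*√5/1560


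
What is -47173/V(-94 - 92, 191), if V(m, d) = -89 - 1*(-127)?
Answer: -47173/38 ≈ -1241.4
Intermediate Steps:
V(m, d) = 38 (V(m, d) = -89 + 127 = 38)
-47173/V(-94 - 92, 191) = -47173/38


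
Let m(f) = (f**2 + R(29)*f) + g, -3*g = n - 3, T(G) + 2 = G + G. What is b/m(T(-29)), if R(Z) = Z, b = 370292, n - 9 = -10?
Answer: 277719/1396 ≈ 198.94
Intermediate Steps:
n = -1 (n = 9 - 10 = -1)
T(G) = -2 + 2*G (T(G) = -2 + (G + G) = -2 + 2*G)
g = 4/3 (g = -(-1 - 3)/3 = -1/3*(-4) = 4/3 ≈ 1.3333)
m(f) = 4/3 + f**2 + 29*f (m(f) = (f**2 + 29*f) + 4/3 = 4/3 + f**2 + 29*f)
b/m(T(-29)) = 370292/(4/3 + (-2 + 2*(-29))**2 + 29*(-2 + 2*(-29))) = 370292/(4/3 + (-2 - 58)**2 + 29*(-2 - 58)) = 370292/(4/3 + (-60)**2 + 29*(-60)) = 370292/(4/3 + 3600 - 1740) = 370292/(5584/3) = 370292*(3/5584) = 277719/1396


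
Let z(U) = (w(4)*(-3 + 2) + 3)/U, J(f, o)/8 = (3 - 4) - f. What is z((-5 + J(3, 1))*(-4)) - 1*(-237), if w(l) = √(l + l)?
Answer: 35079/148 - √2/74 ≈ 237.00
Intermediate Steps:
w(l) = √2*√l (w(l) = √(2*l) = √2*√l)
J(f, o) = -8 - 8*f (J(f, o) = 8*((3 - 4) - f) = 8*(-1 - f) = -8 - 8*f)
z(U) = (3 - 2*√2)/U (z(U) = ((√2*√4)*(-3 + 2) + 3)/U = ((√2*2)*(-1) + 3)/U = ((2*√2)*(-1) + 3)/U = (-2*√2 + 3)/U = (3 - 2*√2)/U)
z((-5 + J(3, 1))*(-4)) - 1*(-237) = (3 - 2*√2)/(((-5 + (-8 - 8*3))*(-4))) - 1*(-237) = (3 - 2*√2)/(((-5 + (-8 - 24))*(-4))) + 237 = (3 - 2*√2)/(((-5 - 32)*(-4))) + 237 = (3 - 2*√2)/((-37*(-4))) + 237 = (3 - 2*√2)/148 + 237 = (3/148 - √2/74) + 237 = 35079/148 - √2/74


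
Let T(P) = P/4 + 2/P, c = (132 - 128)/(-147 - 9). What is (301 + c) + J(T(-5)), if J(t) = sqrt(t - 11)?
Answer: 11738/39 + I*sqrt(1265)/10 ≈ 300.97 + 3.5567*I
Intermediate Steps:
c = -1/39 (c = 4/(-156) = 4*(-1/156) = -1/39 ≈ -0.025641)
T(P) = 2/P + P/4 (T(P) = P*(1/4) + 2/P = P/4 + 2/P = 2/P + P/4)
J(t) = sqrt(-11 + t)
(301 + c) + J(T(-5)) = (301 - 1/39) + sqrt(-11 + (2/(-5) + (1/4)*(-5))) = 11738/39 + sqrt(-11 + (2*(-1/5) - 5/4)) = 11738/39 + sqrt(-11 + (-2/5 - 5/4)) = 11738/39 + sqrt(-11 - 33/20) = 11738/39 + sqrt(-253/20) = 11738/39 + I*sqrt(1265)/10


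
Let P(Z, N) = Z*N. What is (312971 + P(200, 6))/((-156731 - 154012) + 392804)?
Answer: 314171/82061 ≈ 3.8285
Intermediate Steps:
P(Z, N) = N*Z
(312971 + P(200, 6))/((-156731 - 154012) + 392804) = (312971 + 6*200)/((-156731 - 154012) + 392804) = (312971 + 1200)/(-310743 + 392804) = 314171/82061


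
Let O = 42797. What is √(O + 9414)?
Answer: √52211 ≈ 228.50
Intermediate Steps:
√(O + 9414) = √(42797 + 9414) = √52211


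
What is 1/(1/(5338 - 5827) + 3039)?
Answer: 489/1486070 ≈ 0.00032906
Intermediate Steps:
1/(1/(5338 - 5827) + 3039) = 1/(1/(-489) + 3039) = 1/(-1/489 + 3039) = 1/(1486070/489) = 489/1486070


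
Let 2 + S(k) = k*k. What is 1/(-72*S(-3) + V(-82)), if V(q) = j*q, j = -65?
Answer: 1/4826 ≈ 0.00020721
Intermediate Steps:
V(q) = -65*q
S(k) = -2 + k² (S(k) = -2 + k*k = -2 + k²)
1/(-72*S(-3) + V(-82)) = 1/(-72*(-2 + (-3)²) - 65*(-82)) = 1/(-72*(-2 + 9) + 5330) = 1/(-72*7 + 5330) = 1/(-504 + 5330) = 1/4826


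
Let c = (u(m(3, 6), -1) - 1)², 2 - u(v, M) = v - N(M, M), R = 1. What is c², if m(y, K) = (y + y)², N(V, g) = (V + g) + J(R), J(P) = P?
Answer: 1679616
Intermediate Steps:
N(V, g) = 1 + V + g (N(V, g) = (V + g) + 1 = 1 + V + g)
m(y, K) = 4*y² (m(y, K) = (2*y)² = 4*y²)
u(v, M) = 3 - v + 2*M (u(v, M) = 2 - (v - (1 + M + M)) = 2 - (v - (1 + 2*M)) = 2 - (v + (-1 - 2*M)) = 2 - (-1 + v - 2*M) = 2 + (1 - v + 2*M) = 3 - v + 2*M)
c = 1296 (c = ((3 - 4*3² + 2*(-1)) - 1)² = ((3 - 4*9 - 2) - 1)² = ((3 - 1*36 - 2) - 1)² = ((3 - 36 - 2) - 1)² = (-35 - 1)² = (-36)² = 1296)
c² = 1296² = 1679616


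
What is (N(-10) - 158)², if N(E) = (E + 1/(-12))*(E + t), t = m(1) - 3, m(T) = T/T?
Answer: 1369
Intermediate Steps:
m(T) = 1
t = -2 (t = 1 - 3 = -2)
N(E) = (-2 + E)*(-1/12 + E) (N(E) = (E + 1/(-12))*(E - 2) = (E - 1/12)*(-2 + E) = (-1/12 + E)*(-2 + E) = (-2 + E)*(-1/12 + E))
(N(-10) - 158)² = ((⅙ + (-10)² - 25/12*(-10)) - 158)² = ((⅙ + 100 + 125/6) - 158)² = (121 - 158)² = (-37)² = 1369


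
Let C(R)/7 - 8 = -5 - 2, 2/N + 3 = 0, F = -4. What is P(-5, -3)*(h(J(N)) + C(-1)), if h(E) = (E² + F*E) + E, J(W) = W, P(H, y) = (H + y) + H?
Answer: -1105/9 ≈ -122.78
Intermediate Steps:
P(H, y) = y + 2*H
N = -⅔ (N = 2/(-3 + 0) = 2/(-3) = 2*(-⅓) = -⅔ ≈ -0.66667)
C(R) = 7 (C(R) = 56 + 7*(-5 - 2) = 56 + 7*(-7) = 56 - 49 = 7)
h(E) = E² - 3*E (h(E) = (E² - 4*E) + E = E² - 3*E)
P(-5, -3)*(h(J(N)) + C(-1)) = (-3 + 2*(-5))*(-2*(-3 - ⅔)/3 + 7) = (-3 - 10)*(-⅔*(-11/3) + 7) = -13*(22/9 + 7) = -13*85/9 = -1105/9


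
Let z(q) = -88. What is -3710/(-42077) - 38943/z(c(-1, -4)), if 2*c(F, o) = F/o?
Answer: 234133013/528968 ≈ 442.62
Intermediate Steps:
c(F, o) = F/(2*o) (c(F, o) = (F/o)/2 = F/(2*o))
-3710/(-42077) - 38943/z(c(-1, -4)) = -3710/(-42077) - 38943/(-88) = -3710*(-1/42077) - 38943*(-1/88) = 530/6011 + 38943/88 = 234133013/528968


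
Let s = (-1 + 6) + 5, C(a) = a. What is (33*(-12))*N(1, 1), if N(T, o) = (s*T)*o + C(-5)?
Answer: -1980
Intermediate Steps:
s = 10 (s = 5 + 5 = 10)
N(T, o) = -5 + 10*T*o (N(T, o) = (10*T)*o - 5 = 10*T*o - 5 = -5 + 10*T*o)
(33*(-12))*N(1, 1) = (33*(-12))*(-5 + 10*1*1) = -396*(-5 + 10) = -396*5 = -1980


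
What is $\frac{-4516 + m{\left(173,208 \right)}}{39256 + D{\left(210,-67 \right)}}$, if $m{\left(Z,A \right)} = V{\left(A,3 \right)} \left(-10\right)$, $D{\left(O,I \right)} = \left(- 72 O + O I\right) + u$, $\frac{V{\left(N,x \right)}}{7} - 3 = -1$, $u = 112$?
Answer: $- \frac{2328}{5089} \approx -0.45746$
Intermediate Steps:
$V{\left(N,x \right)} = 14$ ($V{\left(N,x \right)} = 21 + 7 \left(-1\right) = 21 - 7 = 14$)
$D{\left(O,I \right)} = 112 - 72 O + I O$ ($D{\left(O,I \right)} = \left(- 72 O + O I\right) + 112 = \left(- 72 O + I O\right) + 112 = 112 - 72 O + I O$)
$m{\left(Z,A \right)} = -140$ ($m{\left(Z,A \right)} = 14 \left(-10\right) = -140$)
$\frac{-4516 + m{\left(173,208 \right)}}{39256 + D{\left(210,-67 \right)}} = \frac{-4516 - 140}{39256 - 29078} = - \frac{4656}{39256 - 29078} = - \frac{4656}{10178} = \left(-4656\right) \frac{1}{10178} = - \frac{2328}{5089}$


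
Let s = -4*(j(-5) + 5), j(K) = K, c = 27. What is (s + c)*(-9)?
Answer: -243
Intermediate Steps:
s = 0 (s = -4*(-5 + 5) = -4*0 = 0)
(s + c)*(-9) = (0 + 27)*(-9) = 27*(-9) = -243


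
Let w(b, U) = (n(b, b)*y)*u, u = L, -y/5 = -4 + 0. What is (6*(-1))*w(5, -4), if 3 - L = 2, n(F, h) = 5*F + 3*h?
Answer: -4800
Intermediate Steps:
n(F, h) = 3*h + 5*F
y = 20 (y = -5*(-4 + 0) = -5*(-4) = 20)
L = 1 (L = 3 - 1*2 = 3 - 2 = 1)
u = 1
w(b, U) = 160*b (w(b, U) = ((3*b + 5*b)*20)*1 = ((8*b)*20)*1 = (160*b)*1 = 160*b)
(6*(-1))*w(5, -4) = (6*(-1))*(160*5) = -6*800 = -4800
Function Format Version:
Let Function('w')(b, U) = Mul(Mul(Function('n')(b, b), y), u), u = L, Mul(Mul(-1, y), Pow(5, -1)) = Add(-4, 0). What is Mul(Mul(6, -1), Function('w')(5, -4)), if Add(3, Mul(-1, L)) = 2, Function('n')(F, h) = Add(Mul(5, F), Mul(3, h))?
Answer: -4800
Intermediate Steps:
Function('n')(F, h) = Add(Mul(3, h), Mul(5, F))
y = 20 (y = Mul(-5, Add(-4, 0)) = Mul(-5, -4) = 20)
L = 1 (L = Add(3, Mul(-1, 2)) = Add(3, -2) = 1)
u = 1
Function('w')(b, U) = Mul(160, b) (Function('w')(b, U) = Mul(Mul(Add(Mul(3, b), Mul(5, b)), 20), 1) = Mul(Mul(Mul(8, b), 20), 1) = Mul(Mul(160, b), 1) = Mul(160, b))
Mul(Mul(6, -1), Function('w')(5, -4)) = Mul(Mul(6, -1), Mul(160, 5)) = Mul(-6, 800) = -4800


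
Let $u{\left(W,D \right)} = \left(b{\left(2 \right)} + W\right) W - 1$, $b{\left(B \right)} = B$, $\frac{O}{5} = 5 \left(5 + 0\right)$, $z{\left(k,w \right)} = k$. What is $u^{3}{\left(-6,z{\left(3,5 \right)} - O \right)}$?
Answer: $12167$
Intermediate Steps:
$O = 125$ ($O = 5 \cdot 5 \left(5 + 0\right) = 5 \cdot 5 \cdot 5 = 5 \cdot 25 = 125$)
$u{\left(W,D \right)} = -1 + W \left(2 + W\right)$ ($u{\left(W,D \right)} = \left(2 + W\right) W - 1 = W \left(2 + W\right) - 1 = -1 + W \left(2 + W\right)$)
$u^{3}{\left(-6,z{\left(3,5 \right)} - O \right)} = \left(-1 + \left(-6\right)^{2} + 2 \left(-6\right)\right)^{3} = \left(-1 + 36 - 12\right)^{3} = 23^{3} = 12167$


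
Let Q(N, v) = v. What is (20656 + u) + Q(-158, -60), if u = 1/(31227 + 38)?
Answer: 643933941/31265 ≈ 20596.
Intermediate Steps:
u = 1/31265 ≈ 3.1985e-5
(20656 + u) + Q(-158, -60) = (20656 + 1/31265) - 60 = 645809841/31265 - 60 = 643933941/31265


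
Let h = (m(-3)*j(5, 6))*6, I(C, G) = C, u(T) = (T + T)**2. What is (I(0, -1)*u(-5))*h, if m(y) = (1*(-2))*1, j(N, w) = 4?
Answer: 0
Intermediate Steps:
u(T) = 4*T**2 (u(T) = (2*T)**2 = 4*T**2)
m(y) = -2 (m(y) = -2*1 = -2)
h = -48 (h = -2*4*6 = -8*6 = -48)
(I(0, -1)*u(-5))*h = (0*(4*(-5)**2))*(-48) = (0*(4*25))*(-48) = (0*100)*(-48) = 0*(-48) = 0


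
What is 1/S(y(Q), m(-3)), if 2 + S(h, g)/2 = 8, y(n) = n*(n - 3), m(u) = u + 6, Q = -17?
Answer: 1/12 ≈ 0.083333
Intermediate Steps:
m(u) = 6 + u
y(n) = n*(-3 + n)
S(h, g) = 12 (S(h, g) = -4 + 2*8 = -4 + 16 = 12)
1/S(y(Q), m(-3)) = 1/12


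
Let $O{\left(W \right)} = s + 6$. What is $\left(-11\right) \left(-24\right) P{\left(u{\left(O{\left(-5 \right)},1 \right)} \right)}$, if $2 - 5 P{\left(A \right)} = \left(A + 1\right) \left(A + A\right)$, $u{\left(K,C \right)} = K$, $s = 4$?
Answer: $- \frac{57552}{5} \approx -11510.0$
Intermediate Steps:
$O{\left(W \right)} = 10$ ($O{\left(W \right)} = 4 + 6 = 10$)
$P{\left(A \right)} = \frac{2}{5} - \frac{2 A \left(1 + A\right)}{5}$ ($P{\left(A \right)} = \frac{2}{5} - \frac{\left(A + 1\right) \left(A + A\right)}{5} = \frac{2}{5} - \frac{\left(1 + A\right) 2 A}{5} = \frac{2}{5} - \frac{2 A \left(1 + A\right)}{5}$)
$\left(-11\right) \left(-24\right) P{\left(u{\left(O{\left(-5 \right)},1 \right)} \right)} = \left(-11\right) \left(-24\right) \left(\frac{2}{5} - 4 - \frac{2 \cdot 10^{2}}{5}\right) = 264 \left(\frac{2}{5} - 4 - 40\right) = 264 \left(- \frac{218}{5}\right) = - \frac{57552}{5}$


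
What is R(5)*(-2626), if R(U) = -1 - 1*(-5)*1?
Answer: -10504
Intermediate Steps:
R(U) = 4 (R(U) = -1 + 5*1 = -1 + 5 = 4)
R(5)*(-2626) = 4*(-2626) = -10504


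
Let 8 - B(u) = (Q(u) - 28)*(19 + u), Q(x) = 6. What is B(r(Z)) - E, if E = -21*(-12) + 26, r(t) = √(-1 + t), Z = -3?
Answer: 148 + 44*I ≈ 148.0 + 44.0*I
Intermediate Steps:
B(u) = 426 + 22*u (B(u) = 8 - (6 - 28)*(19 + u) = 8 - (-22)*(19 + u) = 8 - (-418 - 22*u) = 8 + (418 + 22*u) = 426 + 22*u)
E = 278 (E = 252 + 26 = 278)
B(r(Z)) - E = (426 + 22*√(-1 - 3)) - 1*278 = (426 + 22*√(-4)) - 278 = (426 + 22*(2*I)) - 278 = (426 + 44*I) - 278 = 148 + 44*I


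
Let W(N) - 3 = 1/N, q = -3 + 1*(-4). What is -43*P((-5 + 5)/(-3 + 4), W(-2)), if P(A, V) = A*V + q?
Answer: 301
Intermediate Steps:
q = -7 (q = -3 - 4 = -7)
W(N) = 3 + 1/N
P(A, V) = -7 + A*V (P(A, V) = A*V - 7 = -7 + A*V)
-43*P((-5 + 5)/(-3 + 4), W(-2)) = -43*(-7 + ((-5 + 5)/(-3 + 4))*(3 + 1/(-2))) = -43*(-7 + (0/1)*(3 - 1/2)) = -43*(-7 + (0*1)*(5/2)) = -43*(-7 + 0*(5/2)) = -43*(-7 + 0) = -43*(-7) = 301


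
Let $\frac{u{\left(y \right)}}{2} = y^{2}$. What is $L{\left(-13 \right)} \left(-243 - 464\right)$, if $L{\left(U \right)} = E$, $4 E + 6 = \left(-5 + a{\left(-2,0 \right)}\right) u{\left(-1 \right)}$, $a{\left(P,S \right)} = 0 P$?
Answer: $2828$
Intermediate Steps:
$u{\left(y \right)} = 2 y^{2}$
$a{\left(P,S \right)} = 0$
$E = -4$ ($E = - \frac{3}{2} + \frac{\left(-5 + 0\right) 2 \left(-1\right)^{2}}{4} = - \frac{3}{2} + \frac{\left(-5\right) 2 \cdot 1}{4} = - \frac{3}{2} + \frac{\left(-5\right) 2}{4} = - \frac{3}{2} + \frac{1}{4} \left(-10\right) = - \frac{3}{2} - \frac{5}{2} = -4$)
$L{\left(U \right)} = -4$
$L{\left(-13 \right)} \left(-243 - 464\right) = - 4 \left(-243 - 464\right) = \left(-4\right) \left(-707\right) = 2828$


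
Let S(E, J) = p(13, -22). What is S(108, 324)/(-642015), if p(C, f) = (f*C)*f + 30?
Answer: -6322/642015 ≈ -0.0098471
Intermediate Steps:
p(C, f) = 30 + C*f² (p(C, f) = (C*f)*f + 30 = C*f² + 30 = 30 + C*f²)
S(E, J) = 6322 (S(E, J) = 30 + 13*(-22)² = 30 + 13*484 = 30 + 6292 = 6322)
S(108, 324)/(-642015) = 6322/(-642015) = 6322*(-1/642015) = -6322/642015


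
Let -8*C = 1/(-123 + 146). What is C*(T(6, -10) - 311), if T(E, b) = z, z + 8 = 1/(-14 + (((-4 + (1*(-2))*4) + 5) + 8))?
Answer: 1037/598 ≈ 1.7341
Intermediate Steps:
C = -1/184 (C = -1/(8*(-123 + 146)) = -1/8/23 = -1/8*1/23 = -1/184 ≈ -0.0054348)
z = -105/13 (z = -8 + 1/(-14 + (((-4 + (1*(-2))*4) + 5) + 8)) = -8 + 1/(-14 + (((-4 - 2*4) + 5) + 8)) = -8 + 1/(-14 + (((-4 - 8) + 5) + 8)) = -8 + 1/(-14 + ((-12 + 5) + 8)) = -8 + 1/(-14 + (-7 + 8)) = -8 + 1/(-14 + 1) = -8 + 1/(-13) = -8 - 1/13 = -105/13 ≈ -8.0769)
T(E, b) = -105/13
C*(T(6, -10) - 311) = -(-105/13 - 311)/184 = -1/184*(-4148/13) = 1037/598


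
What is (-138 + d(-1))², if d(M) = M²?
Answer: 18769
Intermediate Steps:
(-138 + d(-1))² = (-138 + (-1)²)² = (-138 + 1)² = (-137)² = 18769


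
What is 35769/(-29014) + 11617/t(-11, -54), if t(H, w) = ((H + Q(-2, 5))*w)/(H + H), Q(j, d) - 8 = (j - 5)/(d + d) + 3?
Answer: -37082880521/5483646 ≈ -6762.5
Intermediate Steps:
Q(j, d) = 11 + (-5 + j)/(2*d) (Q(j, d) = 8 + ((j - 5)/(d + d) + 3) = 8 + ((-5 + j)/((2*d)) + 3) = 8 + ((-5 + j)*(1/(2*d)) + 3) = 8 + ((-5 + j)/(2*d) + 3) = 8 + (3 + (-5 + j)/(2*d)) = 11 + (-5 + j)/(2*d))
t(H, w) = w*(103/10 + H)/(2*H) (t(H, w) = ((H + (½)*(-5 - 2 + 22*5)/5)*w)/(H + H) = ((H + (½)*(⅕)*(-5 - 2 + 110))*w)/((2*H)) = ((H + (½)*(⅕)*103)*w)*(1/(2*H)) = ((H + 103/10)*w)*(1/(2*H)) = ((103/10 + H)*w)*(1/(2*H)) = (w*(103/10 + H))*(1/(2*H)) = w*(103/10 + H)/(2*H))
35769/(-29014) + 11617/t(-11, -54) = 35769/(-29014) + 11617/(((1/20)*(-54)*(103 + 10*(-11))/(-11))) = 35769*(-1/29014) + 11617/(((1/20)*(-54)*(-1/11)*(103 - 110))) = -35769/29014 + 11617/(((1/20)*(-54)*(-1/11)*(-7))) = -35769/29014 + 11617/(-189/110) = -35769/29014 + 11617*(-110/189) = -35769/29014 - 1277870/189 = -37082880521/5483646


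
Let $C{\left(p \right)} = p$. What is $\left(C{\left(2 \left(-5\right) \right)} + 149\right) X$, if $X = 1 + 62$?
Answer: $8757$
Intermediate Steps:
$X = 63$
$\left(C{\left(2 \left(-5\right) \right)} + 149\right) X = \left(2 \left(-5\right) + 149\right) 63 = \left(-10 + 149\right) 63 = 139 \cdot 63 = 8757$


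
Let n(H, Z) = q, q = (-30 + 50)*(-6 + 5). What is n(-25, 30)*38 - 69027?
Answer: -69787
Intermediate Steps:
q = -20 (q = 20*(-1) = -20)
n(H, Z) = -20
n(-25, 30)*38 - 69027 = -20*38 - 69027 = -760 - 69027 = -69787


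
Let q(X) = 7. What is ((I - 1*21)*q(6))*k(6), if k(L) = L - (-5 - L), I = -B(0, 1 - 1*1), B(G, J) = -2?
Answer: -2261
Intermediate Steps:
I = 2 (I = -1*(-2) = 2)
k(L) = 5 + 2*L (k(L) = L + (5 + L) = 5 + 2*L)
((I - 1*21)*q(6))*k(6) = ((2 - 1*21)*7)*(5 + 2*6) = ((2 - 21)*7)*(5 + 12) = -19*7*17 = -133*17 = -2261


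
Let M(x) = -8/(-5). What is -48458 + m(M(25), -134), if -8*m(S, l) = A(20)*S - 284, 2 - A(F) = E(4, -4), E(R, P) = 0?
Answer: -484229/10 ≈ -48423.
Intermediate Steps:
A(F) = 2 (A(F) = 2 - 1*0 = 2 + 0 = 2)
M(x) = 8/5 (M(x) = -8*(-⅕) = 8/5)
m(S, l) = 71/2 - S/4 (m(S, l) = -(2*S - 284)/8 = -(-284 + 2*S)/8 = 71/2 - S/4)
-48458 + m(M(25), -134) = -48458 + (71/2 - ¼*8/5) = -48458 + (71/2 - ⅖) = -48458 + 351/10 = -484229/10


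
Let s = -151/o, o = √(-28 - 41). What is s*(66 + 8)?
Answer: 11174*I*√69/69 ≈ 1345.2*I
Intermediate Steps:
o = I*√69 (o = √(-69) = I*√69 ≈ 8.3066*I)
s = 151*I*√69/69 (s = -151*(-I*√69/69) = -(-151)*I*√69/69 = 151*I*√69/69 ≈ 18.178*I)
s*(66 + 8) = (151*I*√69/69)*(66 + 8) = (151*I*√69/69)*74 = 11174*I*√69/69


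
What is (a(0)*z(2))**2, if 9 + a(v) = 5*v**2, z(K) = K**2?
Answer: 1296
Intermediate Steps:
a(v) = -9 + 5*v**2
(a(0)*z(2))**2 = ((-9 + 5*0**2)*2**2)**2 = ((-9 + 5*0)*4)**2 = ((-9 + 0)*4)**2 = (-9*4)**2 = (-36)**2 = 1296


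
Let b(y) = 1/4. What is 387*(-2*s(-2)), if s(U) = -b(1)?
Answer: 387/2 ≈ 193.50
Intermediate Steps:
b(y) = ¼
s(U) = -¼ (s(U) = -1*¼ = -¼)
387*(-2*s(-2)) = 387*(-2*(-¼)) = 387*(½) = 387/2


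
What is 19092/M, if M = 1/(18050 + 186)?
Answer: 348161712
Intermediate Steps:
M = 1/18236 ≈ 5.4837e-5
19092/M = 19092/(1/18236) = 19092*18236 = 348161712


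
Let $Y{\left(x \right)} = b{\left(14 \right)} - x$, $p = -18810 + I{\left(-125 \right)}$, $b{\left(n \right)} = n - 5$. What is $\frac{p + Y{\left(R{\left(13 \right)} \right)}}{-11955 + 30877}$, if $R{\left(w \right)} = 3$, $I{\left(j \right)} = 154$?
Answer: $- \frac{9325}{9461} \approx -0.98563$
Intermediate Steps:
$b{\left(n \right)} = -5 + n$ ($b{\left(n \right)} = n - 5 = -5 + n$)
$p = -18656$ ($p = -18810 + 154 = -18656$)
$Y{\left(x \right)} = 9 - x$ ($Y{\left(x \right)} = \left(-5 + 14\right) - x = 9 - x$)
$\frac{p + Y{\left(R{\left(13 \right)} \right)}}{-11955 + 30877} = \frac{-18656 + \left(9 - 3\right)}{-11955 + 30877} = \frac{-18656 + \left(9 - 3\right)}{18922} = \left(-18656 + 6\right) \frac{1}{18922} = \left(-18650\right) \frac{1}{18922} = - \frac{9325}{9461}$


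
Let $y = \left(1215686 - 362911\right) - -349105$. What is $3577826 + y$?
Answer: $4779706$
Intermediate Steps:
$y = 1201880$ ($y = 852775 + 349105 = 1201880$)
$3577826 + y = 3577826 + 1201880 = 4779706$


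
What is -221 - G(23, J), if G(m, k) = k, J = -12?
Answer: -209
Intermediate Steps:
-221 - G(23, J) = -221 - 1*(-12) = -221 + 12 = -209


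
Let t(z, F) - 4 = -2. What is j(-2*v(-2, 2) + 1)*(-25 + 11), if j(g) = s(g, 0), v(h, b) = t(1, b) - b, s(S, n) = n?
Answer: 0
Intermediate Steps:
t(z, F) = 2 (t(z, F) = 4 - 2 = 2)
v(h, b) = 2 - b
j(g) = 0
j(-2*v(-2, 2) + 1)*(-25 + 11) = 0*(-25 + 11) = 0*(-14) = 0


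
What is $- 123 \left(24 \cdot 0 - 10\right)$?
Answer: $1230$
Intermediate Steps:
$- 123 \left(24 \cdot 0 - 10\right) = - 123 \left(0 + \left(\left(-57 + 3\right) + 44\right)\right) = - 123 \left(0 + \left(-54 + 44\right)\right) = - 123 \left(0 - 10\right) = \left(-123\right) \left(-10\right) = 1230$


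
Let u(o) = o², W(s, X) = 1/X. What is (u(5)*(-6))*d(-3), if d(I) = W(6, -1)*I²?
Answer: 1350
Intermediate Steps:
d(I) = -I² (d(I) = I²/(-1) = -I²)
(u(5)*(-6))*d(-3) = (5²*(-6))*(-1*(-3)²) = (25*(-6))*(-1*9) = -150*(-9) = 1350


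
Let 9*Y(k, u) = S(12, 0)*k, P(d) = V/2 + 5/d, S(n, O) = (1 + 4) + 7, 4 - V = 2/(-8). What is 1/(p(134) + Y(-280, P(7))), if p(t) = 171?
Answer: -3/607 ≈ -0.0049423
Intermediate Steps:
V = 17/4 (V = 4 - 2/(-8) = 4 - 2*(-1)/8 = 4 - 1*(-¼) = 4 + ¼ = 17/4 ≈ 4.2500)
S(n, O) = 12 (S(n, O) = 5 + 7 = 12)
P(d) = 17/8 + 5/d (P(d) = (17/4)/2 + 5/d = (17/4)*(½) + 5/d = 17/8 + 5/d)
Y(k, u) = 4*k/3 (Y(k, u) = (12*k)/9 = 4*k/3)
1/(p(134) + Y(-280, P(7))) = 1/(171 + (4/3)*(-280)) = 1/(171 - 1120/3) = 1/(-607/3) = -3/607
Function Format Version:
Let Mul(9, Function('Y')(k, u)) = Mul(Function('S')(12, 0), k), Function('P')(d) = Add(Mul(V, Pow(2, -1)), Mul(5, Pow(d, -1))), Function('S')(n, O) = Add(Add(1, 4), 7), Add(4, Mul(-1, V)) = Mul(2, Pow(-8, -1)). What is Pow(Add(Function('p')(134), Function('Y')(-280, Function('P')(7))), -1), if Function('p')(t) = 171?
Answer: Rational(-3, 607) ≈ -0.0049423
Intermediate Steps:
V = Rational(17, 4) (V = Add(4, Mul(-1, Mul(2, Pow(-8, -1)))) = Add(4, Mul(-1, Mul(2, Rational(-1, 8)))) = Add(4, Mul(-1, Rational(-1, 4))) = Add(4, Rational(1, 4)) = Rational(17, 4) ≈ 4.2500)
Function('S')(n, O) = 12 (Function('S')(n, O) = Add(5, 7) = 12)
Function('P')(d) = Add(Rational(17, 8), Mul(5, Pow(d, -1))) (Function('P')(d) = Add(Mul(Rational(17, 4), Pow(2, -1)), Mul(5, Pow(d, -1))) = Add(Mul(Rational(17, 4), Rational(1, 2)), Mul(5, Pow(d, -1))) = Add(Rational(17, 8), Mul(5, Pow(d, -1))))
Function('Y')(k, u) = Mul(Rational(4, 3), k) (Function('Y')(k, u) = Mul(Rational(1, 9), Mul(12, k)) = Mul(Rational(4, 3), k))
Pow(Add(Function('p')(134), Function('Y')(-280, Function('P')(7))), -1) = Pow(Add(171, Mul(Rational(4, 3), -280)), -1) = Pow(Add(171, Rational(-1120, 3)), -1) = Pow(Rational(-607, 3), -1) = Rational(-3, 607)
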